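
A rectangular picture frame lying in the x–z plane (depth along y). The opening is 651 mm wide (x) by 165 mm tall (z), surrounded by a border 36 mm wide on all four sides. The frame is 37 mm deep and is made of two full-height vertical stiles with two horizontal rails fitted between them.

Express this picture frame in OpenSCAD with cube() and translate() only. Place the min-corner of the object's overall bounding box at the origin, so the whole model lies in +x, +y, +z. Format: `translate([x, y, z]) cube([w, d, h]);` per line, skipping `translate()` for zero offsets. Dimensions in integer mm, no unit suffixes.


cube([36, 37, 237]);
translate([687, 0, 0]) cube([36, 37, 237]);
translate([36, 0, 0]) cube([651, 37, 36]);
translate([36, 0, 201]) cube([651, 37, 36]);


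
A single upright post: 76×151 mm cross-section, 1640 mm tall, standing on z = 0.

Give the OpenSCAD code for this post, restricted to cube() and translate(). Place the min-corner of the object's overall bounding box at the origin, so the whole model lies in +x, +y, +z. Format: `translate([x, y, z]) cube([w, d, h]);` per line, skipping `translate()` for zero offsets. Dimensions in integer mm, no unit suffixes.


cube([76, 151, 1640]);


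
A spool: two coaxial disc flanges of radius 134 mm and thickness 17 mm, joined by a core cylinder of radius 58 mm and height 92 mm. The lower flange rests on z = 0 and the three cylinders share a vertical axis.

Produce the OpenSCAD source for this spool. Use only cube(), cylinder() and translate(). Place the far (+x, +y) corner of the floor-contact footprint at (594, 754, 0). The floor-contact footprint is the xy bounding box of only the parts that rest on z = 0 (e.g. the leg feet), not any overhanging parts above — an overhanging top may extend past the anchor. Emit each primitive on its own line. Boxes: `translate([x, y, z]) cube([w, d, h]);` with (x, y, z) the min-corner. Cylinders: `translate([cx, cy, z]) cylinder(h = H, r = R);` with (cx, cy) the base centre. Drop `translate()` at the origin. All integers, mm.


translate([460, 620, 0]) cylinder(h = 17, r = 134);
translate([460, 620, 17]) cylinder(h = 92, r = 58);
translate([460, 620, 109]) cylinder(h = 17, r = 134);


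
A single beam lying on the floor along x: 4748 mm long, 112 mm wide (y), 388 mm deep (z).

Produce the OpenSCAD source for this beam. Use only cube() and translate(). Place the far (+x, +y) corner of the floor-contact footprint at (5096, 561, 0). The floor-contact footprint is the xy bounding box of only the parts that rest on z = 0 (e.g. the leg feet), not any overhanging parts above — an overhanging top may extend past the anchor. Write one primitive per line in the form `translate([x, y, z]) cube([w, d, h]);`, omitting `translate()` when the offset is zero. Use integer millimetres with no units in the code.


translate([348, 449, 0]) cube([4748, 112, 388]);


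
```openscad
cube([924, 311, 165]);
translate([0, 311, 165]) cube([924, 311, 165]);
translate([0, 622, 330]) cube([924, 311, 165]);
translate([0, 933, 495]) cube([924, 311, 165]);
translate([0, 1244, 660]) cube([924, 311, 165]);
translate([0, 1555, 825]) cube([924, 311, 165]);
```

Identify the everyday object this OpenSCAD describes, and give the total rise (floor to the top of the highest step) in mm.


A staircase. The total rise is 990 mm.

6 identical blocks, each offset up and back from the previous — a staircase. Each step is 165 mm tall and there are 6 of them, so the total rise is 6 × 165 = 990 mm.


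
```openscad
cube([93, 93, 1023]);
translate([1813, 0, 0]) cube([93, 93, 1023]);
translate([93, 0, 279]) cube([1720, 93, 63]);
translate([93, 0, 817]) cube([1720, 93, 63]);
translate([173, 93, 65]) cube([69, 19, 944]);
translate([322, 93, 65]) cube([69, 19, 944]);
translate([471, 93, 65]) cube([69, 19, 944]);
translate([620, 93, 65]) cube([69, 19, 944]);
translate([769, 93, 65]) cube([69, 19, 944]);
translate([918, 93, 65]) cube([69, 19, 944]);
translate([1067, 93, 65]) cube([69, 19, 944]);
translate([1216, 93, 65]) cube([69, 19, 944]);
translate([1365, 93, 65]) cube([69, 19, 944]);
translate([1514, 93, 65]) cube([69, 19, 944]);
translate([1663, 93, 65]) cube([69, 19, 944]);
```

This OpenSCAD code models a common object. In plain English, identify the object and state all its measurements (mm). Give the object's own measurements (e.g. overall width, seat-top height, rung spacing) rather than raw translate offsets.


A fence section. Two 93×93 mm posts, 1023 mm tall, stand on the floor with a clear span of 1720 mm between their inner faces. Two horizontal rails of 93×63 mm section span the gap between the posts with their undersides at z = 279 mm and z = 817 mm, flush with the posts' −y face. 11 pickets, each 69 mm wide, 19 mm thick and 944 mm tall, are fixed to the +y face of the rails with their bottoms at z = 65 mm, spaced across the span with a 80 mm gap after the −x post and between neighbouring pickets, with 81 mm left before the +x post.


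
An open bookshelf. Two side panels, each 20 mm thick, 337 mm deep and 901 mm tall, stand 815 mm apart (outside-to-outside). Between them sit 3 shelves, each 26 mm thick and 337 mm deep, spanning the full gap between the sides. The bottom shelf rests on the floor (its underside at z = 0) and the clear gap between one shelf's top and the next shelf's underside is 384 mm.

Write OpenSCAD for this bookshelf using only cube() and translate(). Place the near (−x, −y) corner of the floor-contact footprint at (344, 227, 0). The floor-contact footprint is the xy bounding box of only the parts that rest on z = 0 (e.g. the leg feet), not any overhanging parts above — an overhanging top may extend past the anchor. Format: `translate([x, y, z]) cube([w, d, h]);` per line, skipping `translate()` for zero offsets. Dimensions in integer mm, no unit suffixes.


translate([344, 227, 0]) cube([20, 337, 901]);
translate([1139, 227, 0]) cube([20, 337, 901]);
translate([364, 227, 0]) cube([775, 337, 26]);
translate([364, 227, 410]) cube([775, 337, 26]);
translate([364, 227, 820]) cube([775, 337, 26]);


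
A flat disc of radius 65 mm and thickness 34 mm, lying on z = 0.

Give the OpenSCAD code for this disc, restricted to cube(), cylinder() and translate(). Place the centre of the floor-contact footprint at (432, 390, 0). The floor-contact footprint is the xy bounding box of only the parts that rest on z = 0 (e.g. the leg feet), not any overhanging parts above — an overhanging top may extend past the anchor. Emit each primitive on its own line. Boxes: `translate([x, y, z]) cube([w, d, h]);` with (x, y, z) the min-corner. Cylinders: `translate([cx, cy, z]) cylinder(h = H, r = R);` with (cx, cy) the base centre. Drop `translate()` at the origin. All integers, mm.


translate([432, 390, 0]) cylinder(h = 34, r = 65);


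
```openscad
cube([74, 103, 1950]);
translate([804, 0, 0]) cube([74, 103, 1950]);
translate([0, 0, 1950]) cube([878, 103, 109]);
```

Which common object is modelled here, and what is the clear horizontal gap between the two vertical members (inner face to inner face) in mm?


A door frame. The clear opening width is 730 mm.

Two 1950 mm tall posts with a header on top — a door frame. The left jamb is 74 mm wide at x = 0; the right jamb starts at x = 804. The clear opening is 804 − 74 = 730 mm.


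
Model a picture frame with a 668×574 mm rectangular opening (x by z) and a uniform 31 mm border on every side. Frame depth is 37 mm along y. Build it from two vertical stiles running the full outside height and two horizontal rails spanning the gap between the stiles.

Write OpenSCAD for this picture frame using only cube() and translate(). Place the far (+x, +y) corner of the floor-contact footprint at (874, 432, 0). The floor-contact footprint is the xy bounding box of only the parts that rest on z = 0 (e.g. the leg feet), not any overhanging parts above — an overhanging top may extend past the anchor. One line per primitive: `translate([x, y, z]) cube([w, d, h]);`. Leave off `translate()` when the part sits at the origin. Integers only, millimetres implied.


translate([144, 395, 0]) cube([31, 37, 636]);
translate([843, 395, 0]) cube([31, 37, 636]);
translate([175, 395, 0]) cube([668, 37, 31]);
translate([175, 395, 605]) cube([668, 37, 31]);


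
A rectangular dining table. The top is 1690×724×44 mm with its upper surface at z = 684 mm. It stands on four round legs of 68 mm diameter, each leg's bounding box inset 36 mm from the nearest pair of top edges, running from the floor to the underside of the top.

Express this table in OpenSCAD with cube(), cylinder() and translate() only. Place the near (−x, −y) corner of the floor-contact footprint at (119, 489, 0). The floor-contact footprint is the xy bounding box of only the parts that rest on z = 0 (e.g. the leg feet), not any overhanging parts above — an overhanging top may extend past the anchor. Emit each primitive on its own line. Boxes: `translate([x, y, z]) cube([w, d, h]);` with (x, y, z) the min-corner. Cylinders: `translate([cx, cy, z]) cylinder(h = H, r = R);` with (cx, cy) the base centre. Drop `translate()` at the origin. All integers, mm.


translate([83, 453, 640]) cube([1690, 724, 44]);
translate([153, 523, 0]) cylinder(h = 640, r = 34);
translate([1703, 523, 0]) cylinder(h = 640, r = 34);
translate([153, 1107, 0]) cylinder(h = 640, r = 34);
translate([1703, 1107, 0]) cylinder(h = 640, r = 34);


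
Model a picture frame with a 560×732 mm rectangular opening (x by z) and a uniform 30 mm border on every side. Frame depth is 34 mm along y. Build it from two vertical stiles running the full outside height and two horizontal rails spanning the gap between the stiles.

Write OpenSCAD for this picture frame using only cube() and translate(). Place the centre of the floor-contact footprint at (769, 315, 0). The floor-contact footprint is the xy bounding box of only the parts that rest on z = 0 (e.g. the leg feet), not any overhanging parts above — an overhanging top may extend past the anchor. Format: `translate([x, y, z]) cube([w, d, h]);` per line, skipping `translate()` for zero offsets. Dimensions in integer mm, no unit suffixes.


translate([459, 298, 0]) cube([30, 34, 792]);
translate([1049, 298, 0]) cube([30, 34, 792]);
translate([489, 298, 0]) cube([560, 34, 30]);
translate([489, 298, 762]) cube([560, 34, 30]);


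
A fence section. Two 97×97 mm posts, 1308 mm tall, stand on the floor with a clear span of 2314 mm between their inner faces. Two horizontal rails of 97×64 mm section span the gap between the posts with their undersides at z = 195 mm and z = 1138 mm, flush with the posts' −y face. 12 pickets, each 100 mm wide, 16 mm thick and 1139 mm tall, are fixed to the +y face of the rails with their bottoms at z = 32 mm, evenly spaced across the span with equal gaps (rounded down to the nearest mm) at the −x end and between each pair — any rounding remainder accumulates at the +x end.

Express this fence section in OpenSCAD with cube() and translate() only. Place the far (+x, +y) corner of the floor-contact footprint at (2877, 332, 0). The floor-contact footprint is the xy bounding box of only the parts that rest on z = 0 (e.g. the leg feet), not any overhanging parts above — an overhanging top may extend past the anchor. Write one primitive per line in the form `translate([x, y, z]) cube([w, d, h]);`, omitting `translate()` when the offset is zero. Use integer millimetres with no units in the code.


translate([369, 235, 0]) cube([97, 97, 1308]);
translate([2780, 235, 0]) cube([97, 97, 1308]);
translate([466, 235, 195]) cube([2314, 97, 64]);
translate([466, 235, 1138]) cube([2314, 97, 64]);
translate([551, 332, 32]) cube([100, 16, 1139]);
translate([736, 332, 32]) cube([100, 16, 1139]);
translate([921, 332, 32]) cube([100, 16, 1139]);
translate([1106, 332, 32]) cube([100, 16, 1139]);
translate([1291, 332, 32]) cube([100, 16, 1139]);
translate([1476, 332, 32]) cube([100, 16, 1139]);
translate([1661, 332, 32]) cube([100, 16, 1139]);
translate([1846, 332, 32]) cube([100, 16, 1139]);
translate([2031, 332, 32]) cube([100, 16, 1139]);
translate([2216, 332, 32]) cube([100, 16, 1139]);
translate([2401, 332, 32]) cube([100, 16, 1139]);
translate([2586, 332, 32]) cube([100, 16, 1139]);


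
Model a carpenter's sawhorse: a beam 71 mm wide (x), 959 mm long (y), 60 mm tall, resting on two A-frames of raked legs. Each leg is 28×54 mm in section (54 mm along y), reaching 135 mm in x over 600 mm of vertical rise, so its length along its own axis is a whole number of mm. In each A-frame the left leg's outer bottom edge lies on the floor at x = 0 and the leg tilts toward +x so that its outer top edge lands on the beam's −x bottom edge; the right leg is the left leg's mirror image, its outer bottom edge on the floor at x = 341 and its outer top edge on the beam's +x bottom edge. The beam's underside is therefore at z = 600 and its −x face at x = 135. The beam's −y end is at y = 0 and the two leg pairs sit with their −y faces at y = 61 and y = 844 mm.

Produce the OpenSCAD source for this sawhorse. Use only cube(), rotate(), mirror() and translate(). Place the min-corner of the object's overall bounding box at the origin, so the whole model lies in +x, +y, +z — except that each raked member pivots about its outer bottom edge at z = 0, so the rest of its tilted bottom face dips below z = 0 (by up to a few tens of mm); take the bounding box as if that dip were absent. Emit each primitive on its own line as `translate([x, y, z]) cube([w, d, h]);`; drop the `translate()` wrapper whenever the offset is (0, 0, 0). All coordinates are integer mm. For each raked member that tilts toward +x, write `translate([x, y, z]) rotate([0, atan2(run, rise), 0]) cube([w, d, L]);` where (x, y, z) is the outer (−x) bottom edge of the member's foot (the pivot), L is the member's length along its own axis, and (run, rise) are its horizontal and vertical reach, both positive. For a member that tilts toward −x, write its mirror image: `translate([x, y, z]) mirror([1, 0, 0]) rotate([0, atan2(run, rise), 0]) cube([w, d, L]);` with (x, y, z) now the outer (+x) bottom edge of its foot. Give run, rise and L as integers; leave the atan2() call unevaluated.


// leg length = √(135² + 600²) = 615
// right-leg outer foot x = 2·135 + 71 = 341
// beam min-corner = (135, 0, 600)
translate([135, 0, 600]) cube([71, 959, 60]);
translate([0, 61, 0]) rotate([0, atan2(135, 600), 0]) cube([28, 54, 615]);
translate([341, 61, 0]) mirror([1, 0, 0]) rotate([0, atan2(135, 600), 0]) cube([28, 54, 615]);
translate([0, 844, 0]) rotate([0, atan2(135, 600), 0]) cube([28, 54, 615]);
translate([341, 844, 0]) mirror([1, 0, 0]) rotate([0, atan2(135, 600), 0]) cube([28, 54, 615]);


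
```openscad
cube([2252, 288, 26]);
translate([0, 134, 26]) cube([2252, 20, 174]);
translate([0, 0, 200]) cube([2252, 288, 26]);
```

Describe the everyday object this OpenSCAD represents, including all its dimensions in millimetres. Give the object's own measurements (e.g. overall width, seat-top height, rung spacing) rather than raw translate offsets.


An I-beam lying along x, 2252 mm long. Overall section height 226 mm. Two flanges 288 mm wide (y) and 26 mm thick, one on the floor and one at the top; a web 20 mm thick runs between them, centred on the flange width.


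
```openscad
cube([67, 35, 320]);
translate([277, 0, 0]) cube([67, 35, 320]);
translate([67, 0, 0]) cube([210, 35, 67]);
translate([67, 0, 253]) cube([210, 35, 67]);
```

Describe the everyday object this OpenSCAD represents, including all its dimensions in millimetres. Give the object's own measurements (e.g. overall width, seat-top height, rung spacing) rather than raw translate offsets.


A rectangular picture frame lying in the x–z plane (depth along y). The opening is 210 mm wide (x) by 186 mm tall (z), surrounded by a border 67 mm wide on all four sides. The frame is 35 mm deep and is made of two full-height vertical stiles with two horizontal rails fitted between them.


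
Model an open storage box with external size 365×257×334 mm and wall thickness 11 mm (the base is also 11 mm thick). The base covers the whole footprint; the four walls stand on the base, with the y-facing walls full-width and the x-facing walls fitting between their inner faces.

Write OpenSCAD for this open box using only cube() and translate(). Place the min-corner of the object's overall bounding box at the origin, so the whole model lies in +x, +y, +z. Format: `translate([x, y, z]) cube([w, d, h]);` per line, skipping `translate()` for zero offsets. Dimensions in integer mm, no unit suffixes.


cube([365, 257, 11]);
translate([0, 0, 11]) cube([365, 11, 323]);
translate([0, 246, 11]) cube([365, 11, 323]);
translate([0, 11, 11]) cube([11, 235, 323]);
translate([354, 11, 11]) cube([11, 235, 323]);


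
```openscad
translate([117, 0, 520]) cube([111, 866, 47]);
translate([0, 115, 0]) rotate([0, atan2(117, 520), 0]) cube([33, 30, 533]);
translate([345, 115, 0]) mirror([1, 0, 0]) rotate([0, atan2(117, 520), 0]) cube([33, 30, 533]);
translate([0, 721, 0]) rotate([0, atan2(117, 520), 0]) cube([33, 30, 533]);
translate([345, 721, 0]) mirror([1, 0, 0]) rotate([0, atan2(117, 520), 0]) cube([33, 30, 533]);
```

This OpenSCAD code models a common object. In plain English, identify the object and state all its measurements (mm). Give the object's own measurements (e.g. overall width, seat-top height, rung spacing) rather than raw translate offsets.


A sawhorse. A 111×866×47 mm beam (x, y, z) sits on two A-frame leg pairs. Each pair is two raked legs of 33×30 mm section (30 mm along y) splaying symmetrically in x. Each leg rises 520 mm vertically over 117 mm of horizontal reach and is 533 mm long along its own axis. Every leg's outer bottom edge rests on the floor and its outer top edge meets a bottom edge of the beam — the left legs (tilting toward +x) meet the beam's −x bottom edge, the right legs (their mirror images, tilting toward −x) meet its +x bottom edge — so the leg tops tuck under the beam, the beam's underside is 520 mm above the floor, and the feet are 345 mm apart outside-to-outside with the beam centred between them. The two leg pairs are set in 115 mm from either end of the beam.


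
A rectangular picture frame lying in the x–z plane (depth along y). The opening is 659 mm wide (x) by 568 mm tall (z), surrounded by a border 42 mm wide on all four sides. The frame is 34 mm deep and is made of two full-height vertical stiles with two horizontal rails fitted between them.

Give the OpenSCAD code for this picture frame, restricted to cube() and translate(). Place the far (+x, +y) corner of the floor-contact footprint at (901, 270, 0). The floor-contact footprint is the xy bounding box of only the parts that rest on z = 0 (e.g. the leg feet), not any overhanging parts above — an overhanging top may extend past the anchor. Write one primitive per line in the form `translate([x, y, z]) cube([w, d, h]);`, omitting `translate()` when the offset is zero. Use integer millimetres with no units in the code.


translate([158, 236, 0]) cube([42, 34, 652]);
translate([859, 236, 0]) cube([42, 34, 652]);
translate([200, 236, 0]) cube([659, 34, 42]);
translate([200, 236, 610]) cube([659, 34, 42]);


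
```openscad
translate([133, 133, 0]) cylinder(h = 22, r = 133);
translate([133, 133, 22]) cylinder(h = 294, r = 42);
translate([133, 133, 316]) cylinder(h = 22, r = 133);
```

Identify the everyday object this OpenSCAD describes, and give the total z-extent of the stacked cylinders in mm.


A spool. The overall height is 338 mm.

Three coaxial cylinders, large–small–large — a spool. Two 22 mm flanges and a 294 mm core give 22 + 294 + 22 = 338 mm.


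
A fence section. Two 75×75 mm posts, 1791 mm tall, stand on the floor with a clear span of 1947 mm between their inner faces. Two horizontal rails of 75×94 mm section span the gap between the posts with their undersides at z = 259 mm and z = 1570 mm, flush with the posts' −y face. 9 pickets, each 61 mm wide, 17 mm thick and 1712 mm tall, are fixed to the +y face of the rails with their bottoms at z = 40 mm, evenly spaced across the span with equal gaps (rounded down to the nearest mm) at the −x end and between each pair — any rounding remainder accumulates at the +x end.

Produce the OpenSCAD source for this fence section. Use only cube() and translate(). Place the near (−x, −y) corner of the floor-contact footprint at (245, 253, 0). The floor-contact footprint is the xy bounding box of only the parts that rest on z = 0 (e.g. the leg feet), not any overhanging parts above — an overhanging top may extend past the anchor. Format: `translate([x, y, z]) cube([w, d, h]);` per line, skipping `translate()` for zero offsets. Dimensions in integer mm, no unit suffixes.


translate([245, 253, 0]) cube([75, 75, 1791]);
translate([2267, 253, 0]) cube([75, 75, 1791]);
translate([320, 253, 259]) cube([1947, 75, 94]);
translate([320, 253, 1570]) cube([1947, 75, 94]);
translate([459, 328, 40]) cube([61, 17, 1712]);
translate([659, 328, 40]) cube([61, 17, 1712]);
translate([859, 328, 40]) cube([61, 17, 1712]);
translate([1059, 328, 40]) cube([61, 17, 1712]);
translate([1259, 328, 40]) cube([61, 17, 1712]);
translate([1459, 328, 40]) cube([61, 17, 1712]);
translate([1659, 328, 40]) cube([61, 17, 1712]);
translate([1859, 328, 40]) cube([61, 17, 1712]);
translate([2059, 328, 40]) cube([61, 17, 1712]);


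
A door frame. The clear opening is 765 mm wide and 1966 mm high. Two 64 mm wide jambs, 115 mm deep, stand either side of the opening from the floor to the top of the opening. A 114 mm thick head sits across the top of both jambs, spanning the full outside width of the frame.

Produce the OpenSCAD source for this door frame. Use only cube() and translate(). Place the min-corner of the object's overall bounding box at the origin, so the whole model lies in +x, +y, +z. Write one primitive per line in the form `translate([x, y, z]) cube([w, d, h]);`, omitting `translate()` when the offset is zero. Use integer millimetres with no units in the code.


cube([64, 115, 1966]);
translate([829, 0, 0]) cube([64, 115, 1966]);
translate([0, 0, 1966]) cube([893, 115, 114]);


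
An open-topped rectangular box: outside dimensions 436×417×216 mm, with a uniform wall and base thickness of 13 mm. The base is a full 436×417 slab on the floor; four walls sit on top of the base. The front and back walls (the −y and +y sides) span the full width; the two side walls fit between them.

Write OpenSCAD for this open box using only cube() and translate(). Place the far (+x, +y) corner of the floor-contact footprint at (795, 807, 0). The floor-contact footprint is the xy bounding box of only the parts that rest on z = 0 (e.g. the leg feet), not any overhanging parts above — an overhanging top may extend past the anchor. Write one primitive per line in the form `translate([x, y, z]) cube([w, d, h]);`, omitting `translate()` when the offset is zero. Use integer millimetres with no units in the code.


translate([359, 390, 0]) cube([436, 417, 13]);
translate([359, 390, 13]) cube([436, 13, 203]);
translate([359, 794, 13]) cube([436, 13, 203]);
translate([359, 403, 13]) cube([13, 391, 203]);
translate([782, 403, 13]) cube([13, 391, 203]);


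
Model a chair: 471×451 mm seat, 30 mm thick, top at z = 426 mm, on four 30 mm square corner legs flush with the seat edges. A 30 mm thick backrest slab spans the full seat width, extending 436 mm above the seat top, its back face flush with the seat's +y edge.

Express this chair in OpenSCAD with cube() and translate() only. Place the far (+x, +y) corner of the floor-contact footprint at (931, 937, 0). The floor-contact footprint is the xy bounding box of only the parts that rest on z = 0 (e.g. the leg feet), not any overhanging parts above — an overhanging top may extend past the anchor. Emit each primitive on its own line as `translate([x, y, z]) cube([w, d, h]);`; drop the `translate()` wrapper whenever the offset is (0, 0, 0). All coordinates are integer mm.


translate([460, 486, 396]) cube([471, 451, 30]);
translate([460, 486, 0]) cube([30, 30, 396]);
translate([901, 486, 0]) cube([30, 30, 396]);
translate([460, 907, 0]) cube([30, 30, 396]);
translate([901, 907, 0]) cube([30, 30, 396]);
translate([460, 907, 426]) cube([471, 30, 436]);


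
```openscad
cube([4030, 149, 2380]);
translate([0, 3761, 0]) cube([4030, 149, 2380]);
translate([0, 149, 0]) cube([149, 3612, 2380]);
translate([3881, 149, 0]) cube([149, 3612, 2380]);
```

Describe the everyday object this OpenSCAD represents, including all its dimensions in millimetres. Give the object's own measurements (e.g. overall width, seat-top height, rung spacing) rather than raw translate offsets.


The wall frame of a small rectangular building: four walls, each 2380 mm tall and 149 mm thick, enclosing a footprint 4030 mm (x) by 3910 mm (y) outside-to-outside, with no floor or roof. The front and back walls (the −y and +y sides) span the full width; the two side walls fit between them.


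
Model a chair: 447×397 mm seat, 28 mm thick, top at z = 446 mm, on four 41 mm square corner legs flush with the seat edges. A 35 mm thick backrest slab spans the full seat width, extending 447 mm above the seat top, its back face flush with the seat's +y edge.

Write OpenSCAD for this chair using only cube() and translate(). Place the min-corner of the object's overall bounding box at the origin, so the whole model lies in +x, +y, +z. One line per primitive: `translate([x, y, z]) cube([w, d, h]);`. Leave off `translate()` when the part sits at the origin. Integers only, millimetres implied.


// leg_h = 446 - 28 = 418
translate([0, 0, 418]) cube([447, 397, 28]);
cube([41, 41, 418]);
translate([406, 0, 0]) cube([41, 41, 418]);
translate([0, 356, 0]) cube([41, 41, 418]);
translate([406, 356, 0]) cube([41, 41, 418]);
translate([0, 362, 446]) cube([447, 35, 447]);


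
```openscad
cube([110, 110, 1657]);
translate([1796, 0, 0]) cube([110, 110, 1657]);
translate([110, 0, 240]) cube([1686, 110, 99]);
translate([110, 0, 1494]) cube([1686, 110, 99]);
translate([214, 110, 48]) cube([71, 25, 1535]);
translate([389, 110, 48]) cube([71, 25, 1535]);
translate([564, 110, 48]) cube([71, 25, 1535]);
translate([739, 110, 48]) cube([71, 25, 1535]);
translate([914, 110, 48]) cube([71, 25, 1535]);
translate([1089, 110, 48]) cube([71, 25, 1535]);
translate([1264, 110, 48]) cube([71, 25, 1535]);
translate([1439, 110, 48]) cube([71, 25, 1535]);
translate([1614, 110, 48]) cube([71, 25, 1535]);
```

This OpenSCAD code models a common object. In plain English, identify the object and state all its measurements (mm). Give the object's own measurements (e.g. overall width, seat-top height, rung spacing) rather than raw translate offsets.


A fence section. Two 110×110 mm posts, 1657 mm tall, stand on the floor with a clear span of 1686 mm between their inner faces. Two horizontal rails of 110×99 mm section span the gap between the posts with their undersides at z = 240 mm and z = 1494 mm, flush with the posts' −y face. 9 pickets, each 71 mm wide, 25 mm thick and 1535 mm tall, are fixed to the +y face of the rails with their bottoms at z = 48 mm, spaced across the span with a 104 mm gap after the −x post and between neighbouring pickets, with 111 mm left before the +x post.


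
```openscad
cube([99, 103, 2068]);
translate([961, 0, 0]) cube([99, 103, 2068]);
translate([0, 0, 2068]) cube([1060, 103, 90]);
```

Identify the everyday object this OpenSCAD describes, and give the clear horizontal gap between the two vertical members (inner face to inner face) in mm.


A door frame. The clear opening width is 862 mm.

Two 2068 mm tall posts with a header on top — a door frame. The left jamb is 99 mm wide at x = 0; the right jamb starts at x = 961. The clear opening is 961 − 99 = 862 mm.


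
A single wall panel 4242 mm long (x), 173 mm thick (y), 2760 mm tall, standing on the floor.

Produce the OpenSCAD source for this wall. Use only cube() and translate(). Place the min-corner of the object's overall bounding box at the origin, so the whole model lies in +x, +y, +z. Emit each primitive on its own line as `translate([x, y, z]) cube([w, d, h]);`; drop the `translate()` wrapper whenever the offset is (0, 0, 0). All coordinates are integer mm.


cube([4242, 173, 2760]);


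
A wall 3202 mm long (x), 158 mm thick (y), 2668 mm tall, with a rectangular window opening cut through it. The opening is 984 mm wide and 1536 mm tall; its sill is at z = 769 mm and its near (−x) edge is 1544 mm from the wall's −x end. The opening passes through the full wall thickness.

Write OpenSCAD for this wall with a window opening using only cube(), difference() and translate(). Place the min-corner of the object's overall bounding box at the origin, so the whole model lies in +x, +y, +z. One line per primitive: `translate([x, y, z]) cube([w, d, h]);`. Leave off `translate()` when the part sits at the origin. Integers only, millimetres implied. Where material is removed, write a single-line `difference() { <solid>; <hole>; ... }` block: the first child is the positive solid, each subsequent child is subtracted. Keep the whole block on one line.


difference() { cube([3202, 158, 2668]); translate([1544, 0, 769]) cube([984, 158, 1536]); }


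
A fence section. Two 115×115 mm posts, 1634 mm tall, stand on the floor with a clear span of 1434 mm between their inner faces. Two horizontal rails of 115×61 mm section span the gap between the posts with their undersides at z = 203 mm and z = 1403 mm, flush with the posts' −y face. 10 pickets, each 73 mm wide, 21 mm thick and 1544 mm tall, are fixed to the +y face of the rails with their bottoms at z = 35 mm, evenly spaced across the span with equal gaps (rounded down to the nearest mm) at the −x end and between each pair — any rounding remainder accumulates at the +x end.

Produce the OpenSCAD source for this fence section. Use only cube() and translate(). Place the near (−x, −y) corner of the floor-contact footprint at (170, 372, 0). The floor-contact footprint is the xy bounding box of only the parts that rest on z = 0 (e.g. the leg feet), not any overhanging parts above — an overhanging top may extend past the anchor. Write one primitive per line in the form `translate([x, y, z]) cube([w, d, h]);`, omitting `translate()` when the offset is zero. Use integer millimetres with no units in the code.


translate([170, 372, 0]) cube([115, 115, 1634]);
translate([1719, 372, 0]) cube([115, 115, 1634]);
translate([285, 372, 203]) cube([1434, 115, 61]);
translate([285, 372, 1403]) cube([1434, 115, 61]);
translate([349, 487, 35]) cube([73, 21, 1544]);
translate([486, 487, 35]) cube([73, 21, 1544]);
translate([623, 487, 35]) cube([73, 21, 1544]);
translate([760, 487, 35]) cube([73, 21, 1544]);
translate([897, 487, 35]) cube([73, 21, 1544]);
translate([1034, 487, 35]) cube([73, 21, 1544]);
translate([1171, 487, 35]) cube([73, 21, 1544]);
translate([1308, 487, 35]) cube([73, 21, 1544]);
translate([1445, 487, 35]) cube([73, 21, 1544]);
translate([1582, 487, 35]) cube([73, 21, 1544]);


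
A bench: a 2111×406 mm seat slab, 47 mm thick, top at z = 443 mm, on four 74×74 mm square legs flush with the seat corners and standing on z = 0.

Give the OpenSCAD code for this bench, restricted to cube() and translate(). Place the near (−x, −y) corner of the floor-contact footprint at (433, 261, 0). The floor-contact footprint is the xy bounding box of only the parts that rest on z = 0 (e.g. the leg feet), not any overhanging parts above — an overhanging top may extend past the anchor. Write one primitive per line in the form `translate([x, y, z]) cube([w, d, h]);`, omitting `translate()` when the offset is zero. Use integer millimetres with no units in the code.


translate([433, 261, 396]) cube([2111, 406, 47]);
translate([433, 261, 0]) cube([74, 74, 396]);
translate([433, 593, 0]) cube([74, 74, 396]);
translate([2470, 261, 0]) cube([74, 74, 396]);
translate([2470, 593, 0]) cube([74, 74, 396]);


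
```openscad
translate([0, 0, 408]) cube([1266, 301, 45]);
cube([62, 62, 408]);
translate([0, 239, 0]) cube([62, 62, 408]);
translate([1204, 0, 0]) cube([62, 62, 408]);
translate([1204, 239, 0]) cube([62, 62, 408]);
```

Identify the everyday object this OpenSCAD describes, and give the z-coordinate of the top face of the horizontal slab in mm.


A bench. The seat-top height is 453 mm.

A long slab on four corner posts — a bench. The slab sits at z = 408 with thickness 45, so the top is 408 + 45 = 453 mm.


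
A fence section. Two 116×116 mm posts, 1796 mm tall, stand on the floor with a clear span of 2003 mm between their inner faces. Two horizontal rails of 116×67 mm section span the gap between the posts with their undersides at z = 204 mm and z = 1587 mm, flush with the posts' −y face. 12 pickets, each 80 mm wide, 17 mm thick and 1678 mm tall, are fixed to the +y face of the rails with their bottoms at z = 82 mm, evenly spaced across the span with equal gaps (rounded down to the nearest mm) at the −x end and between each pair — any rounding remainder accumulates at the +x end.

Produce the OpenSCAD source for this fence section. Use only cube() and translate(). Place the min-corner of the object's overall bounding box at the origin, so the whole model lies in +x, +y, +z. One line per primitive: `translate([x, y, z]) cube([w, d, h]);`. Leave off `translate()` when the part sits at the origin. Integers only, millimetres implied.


cube([116, 116, 1796]);
translate([2119, 0, 0]) cube([116, 116, 1796]);
translate([116, 0, 204]) cube([2003, 116, 67]);
translate([116, 0, 1587]) cube([2003, 116, 67]);
translate([196, 116, 82]) cube([80, 17, 1678]);
translate([356, 116, 82]) cube([80, 17, 1678]);
translate([516, 116, 82]) cube([80, 17, 1678]);
translate([676, 116, 82]) cube([80, 17, 1678]);
translate([836, 116, 82]) cube([80, 17, 1678]);
translate([996, 116, 82]) cube([80, 17, 1678]);
translate([1156, 116, 82]) cube([80, 17, 1678]);
translate([1316, 116, 82]) cube([80, 17, 1678]);
translate([1476, 116, 82]) cube([80, 17, 1678]);
translate([1636, 116, 82]) cube([80, 17, 1678]);
translate([1796, 116, 82]) cube([80, 17, 1678]);
translate([1956, 116, 82]) cube([80, 17, 1678]);


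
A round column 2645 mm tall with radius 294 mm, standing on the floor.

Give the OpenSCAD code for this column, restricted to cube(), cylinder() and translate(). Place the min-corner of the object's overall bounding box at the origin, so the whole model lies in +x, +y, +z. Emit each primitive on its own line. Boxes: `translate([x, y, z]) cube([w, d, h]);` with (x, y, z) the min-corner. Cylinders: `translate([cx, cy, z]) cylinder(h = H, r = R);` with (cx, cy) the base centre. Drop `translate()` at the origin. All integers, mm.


translate([294, 294, 0]) cylinder(h = 2645, r = 294);


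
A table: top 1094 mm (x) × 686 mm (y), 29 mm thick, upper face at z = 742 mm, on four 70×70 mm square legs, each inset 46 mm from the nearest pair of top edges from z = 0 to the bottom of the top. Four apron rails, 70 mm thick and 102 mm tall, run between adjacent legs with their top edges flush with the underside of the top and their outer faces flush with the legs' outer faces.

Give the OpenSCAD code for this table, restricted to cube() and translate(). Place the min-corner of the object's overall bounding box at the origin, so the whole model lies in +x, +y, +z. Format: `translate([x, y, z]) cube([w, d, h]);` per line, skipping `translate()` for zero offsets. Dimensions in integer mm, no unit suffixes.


translate([0, 0, 713]) cube([1094, 686, 29]);
translate([46, 46, 0]) cube([70, 70, 713]);
translate([978, 46, 0]) cube([70, 70, 713]);
translate([46, 570, 0]) cube([70, 70, 713]);
translate([978, 570, 0]) cube([70, 70, 713]);
translate([116, 46, 611]) cube([862, 70, 102]);
translate([116, 570, 611]) cube([862, 70, 102]);
translate([46, 116, 611]) cube([70, 454, 102]);
translate([978, 116, 611]) cube([70, 454, 102]);


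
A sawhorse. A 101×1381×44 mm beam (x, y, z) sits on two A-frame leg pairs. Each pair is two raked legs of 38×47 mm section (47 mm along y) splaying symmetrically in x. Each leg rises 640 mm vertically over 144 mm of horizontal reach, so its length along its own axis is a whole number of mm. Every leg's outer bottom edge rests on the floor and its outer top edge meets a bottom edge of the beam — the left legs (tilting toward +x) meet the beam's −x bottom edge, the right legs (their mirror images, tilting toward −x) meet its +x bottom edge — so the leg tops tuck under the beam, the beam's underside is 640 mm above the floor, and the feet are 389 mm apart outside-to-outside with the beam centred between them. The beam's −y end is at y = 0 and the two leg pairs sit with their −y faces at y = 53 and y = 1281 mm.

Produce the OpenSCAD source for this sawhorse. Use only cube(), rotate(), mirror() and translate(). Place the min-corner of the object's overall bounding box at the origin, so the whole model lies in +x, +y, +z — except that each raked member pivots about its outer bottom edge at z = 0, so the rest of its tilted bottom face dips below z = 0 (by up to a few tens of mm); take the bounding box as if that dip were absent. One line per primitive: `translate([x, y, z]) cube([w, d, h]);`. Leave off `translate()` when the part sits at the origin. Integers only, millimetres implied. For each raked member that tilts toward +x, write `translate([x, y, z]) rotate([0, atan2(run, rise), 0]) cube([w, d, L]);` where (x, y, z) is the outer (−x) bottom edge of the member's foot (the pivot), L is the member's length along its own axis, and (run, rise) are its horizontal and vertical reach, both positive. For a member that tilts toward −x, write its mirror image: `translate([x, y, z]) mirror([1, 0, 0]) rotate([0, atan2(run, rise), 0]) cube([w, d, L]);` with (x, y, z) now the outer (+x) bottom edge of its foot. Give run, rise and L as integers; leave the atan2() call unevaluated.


// leg length = √(144² + 640²) = 656
// right-leg outer foot x = 2·144 + 101 = 389
// beam min-corner = (144, 0, 640)
translate([144, 0, 640]) cube([101, 1381, 44]);
translate([0, 53, 0]) rotate([0, atan2(144, 640), 0]) cube([38, 47, 656]);
translate([389, 53, 0]) mirror([1, 0, 0]) rotate([0, atan2(144, 640), 0]) cube([38, 47, 656]);
translate([0, 1281, 0]) rotate([0, atan2(144, 640), 0]) cube([38, 47, 656]);
translate([389, 1281, 0]) mirror([1, 0, 0]) rotate([0, atan2(144, 640), 0]) cube([38, 47, 656]);


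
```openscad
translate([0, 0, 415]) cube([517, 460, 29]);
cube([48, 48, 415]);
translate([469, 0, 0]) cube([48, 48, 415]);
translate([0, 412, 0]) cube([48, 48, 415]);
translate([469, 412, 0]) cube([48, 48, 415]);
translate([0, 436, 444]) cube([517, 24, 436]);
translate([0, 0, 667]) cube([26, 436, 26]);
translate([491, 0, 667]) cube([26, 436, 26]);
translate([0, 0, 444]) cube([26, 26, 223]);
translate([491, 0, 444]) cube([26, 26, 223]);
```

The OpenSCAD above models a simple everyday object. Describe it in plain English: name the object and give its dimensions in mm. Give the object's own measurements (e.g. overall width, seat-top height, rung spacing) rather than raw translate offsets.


A chair. The seat is a 517×460×29 mm slab with its top at z = 444 mm, on four 48×48 mm corner legs (flush with the seat edges, standing on z = 0). A flat backrest 24 mm thick, 436 mm tall, spans the full seat width and rises from the seat top along its +y edge, rear face flush with the rear of the seat. Two armrests of 26×26 mm section run along each side from the seat's front edge to the front of the backrest, top faces 249 mm above the seat top and outer faces flush with the seat's x-edges; a 26×26 mm post under the front of each armrest stands on the seat at the front corner.


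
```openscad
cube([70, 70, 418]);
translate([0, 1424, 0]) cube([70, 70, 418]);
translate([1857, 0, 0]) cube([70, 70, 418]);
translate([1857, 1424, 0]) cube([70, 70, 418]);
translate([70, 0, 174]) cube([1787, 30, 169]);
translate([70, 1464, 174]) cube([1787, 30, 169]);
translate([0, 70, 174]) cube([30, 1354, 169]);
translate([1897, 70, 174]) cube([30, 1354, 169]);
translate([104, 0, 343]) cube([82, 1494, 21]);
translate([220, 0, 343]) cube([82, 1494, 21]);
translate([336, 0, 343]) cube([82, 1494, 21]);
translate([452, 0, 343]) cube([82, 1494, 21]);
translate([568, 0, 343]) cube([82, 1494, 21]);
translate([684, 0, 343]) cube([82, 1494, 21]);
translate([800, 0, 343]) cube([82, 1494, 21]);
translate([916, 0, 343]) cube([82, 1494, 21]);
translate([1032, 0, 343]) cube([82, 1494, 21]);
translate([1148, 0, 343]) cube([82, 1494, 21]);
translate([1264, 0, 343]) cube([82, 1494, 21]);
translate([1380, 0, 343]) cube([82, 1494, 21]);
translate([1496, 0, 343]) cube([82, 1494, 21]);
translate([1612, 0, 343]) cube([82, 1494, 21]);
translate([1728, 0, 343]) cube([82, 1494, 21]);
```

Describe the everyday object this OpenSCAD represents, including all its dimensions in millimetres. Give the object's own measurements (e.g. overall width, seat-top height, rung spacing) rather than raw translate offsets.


A bed frame 1927 mm long (x) by 1494 mm wide (y). Four 70×70 mm corner posts, 418 mm tall, at the corners of the footprint. Four rails of 30 mm thickness and 169 mm height run between adjacent posts with their undersides at z = 174 mm, their outer faces flush with the outside of the frame (the two x-running rails run between the posts' inner faces; the two y-running rails run between the posts' inner faces). 15 slats, each 82 mm wide (x) and 21 mm thick, lie across the top of the two x-running rails, running the full 1494 mm width of the frame in y; along x they sit between the end posts with a 34 mm gap after the −x posts and between neighbouring slats, leaving 47 mm before the +x posts.
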